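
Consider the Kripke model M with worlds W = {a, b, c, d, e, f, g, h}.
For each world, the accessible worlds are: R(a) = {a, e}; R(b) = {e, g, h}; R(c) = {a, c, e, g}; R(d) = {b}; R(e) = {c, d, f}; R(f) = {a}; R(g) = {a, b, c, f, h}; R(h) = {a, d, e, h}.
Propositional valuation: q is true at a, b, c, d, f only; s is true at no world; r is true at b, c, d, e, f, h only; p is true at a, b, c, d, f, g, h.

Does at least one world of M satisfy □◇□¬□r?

Yes

Let φ = □◇□¬□r. Evaluate φ at each world:
  a (successors {a, e}): φ is false.
  b (successors {e, g, h}): φ is true.
  c (successors {a, c, e, g}): φ is false.
  d (successors {b}): φ is true.
  e (successors {c, d, f}): φ is false.
  f (successors {a}): φ is false.
  g (successors {a, b, c, f, h}): φ is false.
  h (successors {a, d, e, h}): φ is false.
Detail at b (witness):
  At b: □◇□¬□r requires ◇□¬□r at every successor {e, g, h}.
      At e: ◇□¬□r requires □¬□r at some successor in {c, d, f}.
        □¬□r holds at d, so ◇□¬□r is true at e.
      At g: ◇□¬□r requires □¬□r at some successor in {a, b, c, f, h}.
        □¬□r holds at f, so ◇□¬□r is true at g.
      At h: ◇□¬□r requires □¬□r at some successor in {a, d, e, h}.
        □¬□r holds at d, so ◇□¬□r is true at h.
  So □◇□¬□r is true at b.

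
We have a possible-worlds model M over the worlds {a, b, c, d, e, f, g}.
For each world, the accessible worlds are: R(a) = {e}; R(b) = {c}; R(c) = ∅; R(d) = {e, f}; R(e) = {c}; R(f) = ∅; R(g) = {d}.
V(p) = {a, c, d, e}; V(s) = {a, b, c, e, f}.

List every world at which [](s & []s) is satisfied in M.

a, b, c, d, e, f

Let φ = [](s & []s). Evaluate φ at each world:
  a (successors {e}): φ is true.
  b (successors {c}): φ is true.
  c (successors ∅): φ is true.
  d (successors {e, f}): φ is true.
  e (successors {c}): φ is true.
  f (successors ∅): φ is true.
  g (successors {d}): φ is false.
For instance, at b:
  At b: [](s & []s) requires s & []s at every successor {c}.
      At c: s is true, []s is true, so s & []s is true.
  So [](s & []s) is true at b.
Satisfying worlds: {a, b, c, d, e, f}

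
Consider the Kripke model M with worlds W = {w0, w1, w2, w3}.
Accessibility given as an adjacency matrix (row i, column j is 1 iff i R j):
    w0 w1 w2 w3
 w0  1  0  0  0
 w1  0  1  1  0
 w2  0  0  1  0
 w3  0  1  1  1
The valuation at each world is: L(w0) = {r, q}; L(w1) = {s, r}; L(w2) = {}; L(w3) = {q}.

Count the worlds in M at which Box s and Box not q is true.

Let φ = Box s and Box not q. Evaluate φ at each world:
  w0 (successors {w0}): φ is false.
  w1 (successors {w1, w2}): φ is false.
  w2 (successors {w2}): φ is false.
  w3 (successors {w1, w2, w3}): φ is false.
For instance, at w1:
  At w1: Box s is false, Box not q is true, so Box s and Box not q is false.
    At w1: Box s requires s at every successor {w1, w2}.
      s fails at w2, so Box s is false at w1.
    At w1: Box not q requires not q at every successor {w1, w2}.
      At w1: not q is true.
      At w2: not q is true.
    So Box not q is true at w1.
Satisfying worlds: none.

0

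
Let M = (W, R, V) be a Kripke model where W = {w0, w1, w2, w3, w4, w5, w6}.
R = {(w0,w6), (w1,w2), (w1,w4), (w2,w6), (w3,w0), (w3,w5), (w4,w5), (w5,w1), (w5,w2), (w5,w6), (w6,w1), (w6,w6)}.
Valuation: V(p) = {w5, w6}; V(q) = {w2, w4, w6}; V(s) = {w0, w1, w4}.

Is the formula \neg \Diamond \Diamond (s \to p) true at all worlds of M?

No

Let φ = \neg \Diamond \Diamond (s \to p). Evaluate φ at each world:
  w0 (successors {w6}): φ is false.
  w1 (successors {w2, w4}): φ is false.
  w2 (successors {w6}): φ is false.
  w3 (successors {w0, w5}): φ is false.
  w4 (successors {w5}): φ is false.
  w5 (successors {w1, w2, w6}): φ is false.
  w6 (successors {w1, w6}): φ is false.
Detail at w0 (counterexample):
  At w0: \Diamond \Diamond (s \to p) is true, so \neg \Diamond \Diamond (s \to p) is false.
    At w0: \Diamond \Diamond (s \to p) requires \Diamond (s \to p) at some successor in {w6}.
      \Diamond (s \to p) holds at w6, so \Diamond \Diamond (s \to p) is true at w0.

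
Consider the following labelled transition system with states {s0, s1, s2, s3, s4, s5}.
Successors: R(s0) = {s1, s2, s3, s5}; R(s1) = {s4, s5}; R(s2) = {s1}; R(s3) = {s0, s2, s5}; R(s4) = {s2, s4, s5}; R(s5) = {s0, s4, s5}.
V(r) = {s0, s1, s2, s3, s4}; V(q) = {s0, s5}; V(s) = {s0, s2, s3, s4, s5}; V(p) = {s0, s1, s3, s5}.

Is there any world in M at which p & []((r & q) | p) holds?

No

Let φ = p & []((r & q) | p). Evaluate φ at each world:
  s0 (successors {s1, s2, s3, s5}): φ is false.
  s1 (successors {s4, s5}): φ is false.
  s2 (successors {s1}): φ is false.
  s3 (successors {s0, s2, s5}): φ is false.
  s4 (successors {s2, s4, s5}): φ is false.
  s5 (successors {s0, s4, s5}): φ is false.
For instance, at s2:
  At s2: p is false, []((r & q) | p) is true, so p & []((r & q) | p) is false.
    At s2: []((r & q) | p) requires (r & q) | p at every successor {s1}.
      At s1: (r & q) | p is true.
    So []((r & q) | p) is true at s2.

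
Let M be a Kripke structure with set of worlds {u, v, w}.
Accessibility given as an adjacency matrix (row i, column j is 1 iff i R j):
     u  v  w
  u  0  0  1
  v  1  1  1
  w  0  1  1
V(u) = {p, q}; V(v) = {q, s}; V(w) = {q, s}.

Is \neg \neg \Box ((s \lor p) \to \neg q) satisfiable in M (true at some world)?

No

Recall that \Box ψ holds at a world iff ψ holds at every accessible world, and \Diamond ψ holds iff ψ holds at some accessible world.
Let φ = \neg \neg \Box ((s \lor p) \to \neg q). Evaluate φ at each world:
  u (successors {w}): φ is false.
  v (successors {u, v, w}): φ is false.
  w (successors {v, w}): φ is false.
For instance, at u:
  At u: \neg \Box ((s \lor p) \to \neg q) is true, so \neg \neg \Box ((s \lor p) \to \neg q) is false.
    At u: \Box ((s \lor p) \to \neg q) is false, so \neg \Box ((s \lor p) \to \neg q) is true.
      At u: \Box ((s \lor p) \to \neg q) requires (s \lor p) \to \neg q at every successor {w}.
        (s \lor p) \to \neg q fails at w, so \Box ((s \lor p) \to \neg q) is false at u.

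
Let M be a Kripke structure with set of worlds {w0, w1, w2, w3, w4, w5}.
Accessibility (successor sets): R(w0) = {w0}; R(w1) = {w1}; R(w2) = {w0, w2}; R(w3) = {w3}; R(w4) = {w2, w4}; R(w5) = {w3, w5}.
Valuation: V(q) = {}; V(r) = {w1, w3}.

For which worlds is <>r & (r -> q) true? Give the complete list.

w5

Recall that <>ψ holds at a world iff ψ holds at some accessible world.
Let φ = <>r & (r -> q). Evaluate φ at each world:
  w0 (successors {w0}): φ is false.
  w1 (successors {w1}): φ is false.
  w2 (successors {w0, w2}): φ is false.
  w3 (successors {w3}): φ is false.
  w4 (successors {w2, w4}): φ is false.
  w5 (successors {w3, w5}): φ is true.
For instance, at w5:
  At w5: <>r is true, r -> q is true, so <>r & (r -> q) is true.
    At w5: <>r requires r at some successor in {w3, w5}.
      r holds at w3, so <>r is true at w5.
Satisfying worlds: {w5}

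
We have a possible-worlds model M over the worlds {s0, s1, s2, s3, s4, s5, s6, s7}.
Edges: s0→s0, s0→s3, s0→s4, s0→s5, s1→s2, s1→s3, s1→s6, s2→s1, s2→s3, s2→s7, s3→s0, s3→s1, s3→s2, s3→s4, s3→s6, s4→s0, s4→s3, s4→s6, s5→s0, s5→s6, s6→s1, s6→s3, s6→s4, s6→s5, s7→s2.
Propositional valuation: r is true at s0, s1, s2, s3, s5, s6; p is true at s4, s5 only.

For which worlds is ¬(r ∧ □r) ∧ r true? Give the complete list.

Let φ = ¬(r ∧ □r) ∧ r. Evaluate φ at each world:
  s0 (successors {s0, s3, s4, s5}): φ is true.
  s1 (successors {s2, s3, s6}): φ is false.
  s2 (successors {s1, s3, s7}): φ is true.
  s3 (successors {s0, s1, s2, s4, s6}): φ is true.
  s4 (successors {s0, s3, s6}): φ is false.
  s5 (successors {s0, s6}): φ is false.
  s6 (successors {s1, s3, s4, s5}): φ is true.
  s7 (successors {s2}): φ is false.
For instance, at s1:
  At s1: ¬(r ∧ □r) is false, r is true, so ¬(r ∧ □r) ∧ r is false.
    At s1: r ∧ □r is true, so ¬(r ∧ □r) is false.
      At s1: r is true, □r is true, so r ∧ □r is true.
Satisfying worlds: {s0, s2, s3, s6}

s0, s2, s3, s6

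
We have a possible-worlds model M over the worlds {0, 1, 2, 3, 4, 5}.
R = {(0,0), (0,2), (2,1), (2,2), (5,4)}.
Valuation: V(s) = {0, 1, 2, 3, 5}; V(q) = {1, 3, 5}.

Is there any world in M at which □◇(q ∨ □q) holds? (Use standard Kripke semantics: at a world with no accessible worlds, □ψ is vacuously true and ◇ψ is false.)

Yes

Recall that □ψ holds at a world iff ψ holds at every accessible world, and ◇ψ holds iff ψ holds at some accessible world.
Let φ = □◇(q ∨ □q). Evaluate φ at each world:
  0 (successors {0, 2}): φ is false.
  1 (successors ∅): φ is true.
  2 (successors {1, 2}): φ is false.
  3 (successors ∅): φ is true.
  4 (successors ∅): φ is true.
  5 (successors {4}): φ is false.
Detail at 1 (witness):
  At 1: no accessible worlds, so □◇(q ∨ □q) holds vacuously.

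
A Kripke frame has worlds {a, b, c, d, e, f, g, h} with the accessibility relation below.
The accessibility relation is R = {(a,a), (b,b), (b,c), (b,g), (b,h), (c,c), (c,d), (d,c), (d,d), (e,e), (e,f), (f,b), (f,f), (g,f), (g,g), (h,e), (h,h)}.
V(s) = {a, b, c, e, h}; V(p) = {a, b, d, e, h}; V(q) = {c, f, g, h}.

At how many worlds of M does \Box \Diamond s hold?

6

Let φ = \Box \Diamond s. Evaluate φ at each world:
  a (successors {a}): φ is true.
  b (successors {b, c, g, h}): φ is false.
  c (successors {c, d}): φ is true.
  d (successors {c, d}): φ is true.
  e (successors {e, f}): φ is true.
  f (successors {b, f}): φ is true.
  g (successors {f, g}): φ is false.
  h (successors {e, h}): φ is true.
For instance, at g:
  At g: \Box \Diamond s requires \Diamond s at every successor {f, g}.
    \Diamond s fails at g, so \Box \Diamond s is false at g.
      At g: \Diamond s requires s at some successor in {f, g}.
        At f: s is false.
        At g: s is false.
      So \Diamond s is false at g.
Satisfying worlds: {a, c, d, e, f, h}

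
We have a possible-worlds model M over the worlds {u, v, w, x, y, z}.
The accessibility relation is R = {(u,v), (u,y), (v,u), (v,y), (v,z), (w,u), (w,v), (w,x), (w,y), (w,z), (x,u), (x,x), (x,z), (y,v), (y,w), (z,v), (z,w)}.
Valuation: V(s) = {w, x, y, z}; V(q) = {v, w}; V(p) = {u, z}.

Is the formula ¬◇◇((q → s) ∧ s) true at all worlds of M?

No

Let φ = ¬◇◇((q → s) ∧ s). Evaluate φ at each world:
  u (successors {v, y}): φ is false.
  v (successors {u, y, z}): φ is false.
  w (successors {u, v, x, y, z}): φ is false.
  x (successors {u, x, z}): φ is false.
  y (successors {v, w}): φ is false.
  z (successors {v, w}): φ is false.
Detail at u (counterexample):
  At u: ◇◇((q → s) ∧ s) is true, so ¬◇◇((q → s) ∧ s) is false.
    At u: ◇◇((q → s) ∧ s) requires ◇((q → s) ∧ s) at some successor in {v, y}.
      ◇((q → s) ∧ s) holds at v, so ◇◇((q → s) ∧ s) is true at u.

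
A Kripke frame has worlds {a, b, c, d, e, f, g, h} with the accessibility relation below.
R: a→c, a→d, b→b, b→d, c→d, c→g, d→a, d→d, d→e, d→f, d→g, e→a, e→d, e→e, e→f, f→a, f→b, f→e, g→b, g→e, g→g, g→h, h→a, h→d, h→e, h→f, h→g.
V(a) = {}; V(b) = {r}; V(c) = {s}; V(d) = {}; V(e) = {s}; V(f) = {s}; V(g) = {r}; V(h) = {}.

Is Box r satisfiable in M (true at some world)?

No

Let φ = Box r. Evaluate φ at each world:
  a (successors {c, d}): φ is false.
  b (successors {b, d}): φ is false.
  c (successors {d, g}): φ is false.
  d (successors {a, d, e, f, g}): φ is false.
  e (successors {a, d, e, f}): φ is false.
  f (successors {a, b, e}): φ is false.
  g (successors {b, e, g, h}): φ is false.
  h (successors {a, d, e, f, g}): φ is false.
For instance, at a:
  At a: Box r requires r at every successor {c, d}.
    r fails at c, so Box r is false at a.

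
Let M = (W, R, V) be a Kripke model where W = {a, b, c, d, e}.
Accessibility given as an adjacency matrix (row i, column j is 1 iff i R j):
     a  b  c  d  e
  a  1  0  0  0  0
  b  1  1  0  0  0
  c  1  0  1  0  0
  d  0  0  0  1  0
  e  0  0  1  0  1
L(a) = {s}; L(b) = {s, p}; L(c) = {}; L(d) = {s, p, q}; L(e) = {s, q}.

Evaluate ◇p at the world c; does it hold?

No

At c: ◇p requires p at some successor in {a, c}.
  At a: p is false.
  At c: p is false.
So ◇p is false at c.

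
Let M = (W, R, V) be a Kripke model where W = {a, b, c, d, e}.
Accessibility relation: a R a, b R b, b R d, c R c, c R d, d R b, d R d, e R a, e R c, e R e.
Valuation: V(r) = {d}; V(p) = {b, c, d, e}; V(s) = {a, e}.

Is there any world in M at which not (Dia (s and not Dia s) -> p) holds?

No

Let φ = not (Dia (s and not Dia s) -> p). Evaluate φ at each world:
  a (successors {a}): φ is false.
  b (successors {b, d}): φ is false.
  c (successors {c, d}): φ is false.
  d (successors {b, d}): φ is false.
  e (successors {a, c, e}): φ is false.
For instance, at a:
  At a: Dia (s and not Dia s) -> p is true, so not (Dia (s and not Dia s) -> p) is false.
    At a: Dia (s and not Dia s) is false, p is false, so Dia (s and not Dia s) -> p is true.
      At a: Dia (s and not Dia s) requires s and not Dia s at some successor in {a}.
        At a: s and not Dia s is false.
      So Dia (s and not Dia s) is false at a.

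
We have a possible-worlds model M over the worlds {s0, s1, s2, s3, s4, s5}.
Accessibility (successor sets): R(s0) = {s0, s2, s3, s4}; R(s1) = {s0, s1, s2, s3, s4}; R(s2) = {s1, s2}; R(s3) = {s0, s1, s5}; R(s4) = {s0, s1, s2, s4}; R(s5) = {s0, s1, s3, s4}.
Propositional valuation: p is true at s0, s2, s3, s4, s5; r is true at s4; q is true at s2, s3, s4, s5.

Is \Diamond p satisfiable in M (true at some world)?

Let φ = \Diamond p. Evaluate φ at each world:
  s0 (successors {s0, s2, s3, s4}): φ is true.
  s1 (successors {s0, s1, s2, s3, s4}): φ is true.
  s2 (successors {s1, s2}): φ is true.
  s3 (successors {s0, s1, s5}): φ is true.
  s4 (successors {s0, s1, s2, s4}): φ is true.
  s5 (successors {s0, s1, s3, s4}): φ is true.
Detail at s0 (witness):
  At s0: \Diamond p requires p at some successor in {s0, s2, s3, s4}.
    p holds at s0, so \Diamond p is true at s0.

Yes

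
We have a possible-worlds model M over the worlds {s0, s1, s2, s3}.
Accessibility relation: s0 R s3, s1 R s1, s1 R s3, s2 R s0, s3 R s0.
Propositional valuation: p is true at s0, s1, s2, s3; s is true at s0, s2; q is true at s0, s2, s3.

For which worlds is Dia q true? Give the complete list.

Let φ = Dia q. Evaluate φ at each world:
  s0 (successors {s3}): φ is true.
  s1 (successors {s1, s3}): φ is true.
  s2 (successors {s0}): φ is true.
  s3 (successors {s0}): φ is true.
For instance, at s0:
  At s0: Dia q requires q at some successor in {s3}.
    q holds at s3, so Dia q is true at s0.
Satisfying worlds: {s0, s1, s2, s3}

s0, s1, s2, s3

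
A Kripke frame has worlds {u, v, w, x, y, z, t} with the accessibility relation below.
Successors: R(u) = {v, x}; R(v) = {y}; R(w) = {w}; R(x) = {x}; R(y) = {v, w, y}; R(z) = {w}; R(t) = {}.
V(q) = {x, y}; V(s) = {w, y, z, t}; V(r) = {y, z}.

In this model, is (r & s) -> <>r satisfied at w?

Yes

At w: r & s is false, <>r is false, so (r & s) -> <>r is true.
  At w: <>r requires r at some successor in {w}.
    At w: r is false.
  So <>r is false at w.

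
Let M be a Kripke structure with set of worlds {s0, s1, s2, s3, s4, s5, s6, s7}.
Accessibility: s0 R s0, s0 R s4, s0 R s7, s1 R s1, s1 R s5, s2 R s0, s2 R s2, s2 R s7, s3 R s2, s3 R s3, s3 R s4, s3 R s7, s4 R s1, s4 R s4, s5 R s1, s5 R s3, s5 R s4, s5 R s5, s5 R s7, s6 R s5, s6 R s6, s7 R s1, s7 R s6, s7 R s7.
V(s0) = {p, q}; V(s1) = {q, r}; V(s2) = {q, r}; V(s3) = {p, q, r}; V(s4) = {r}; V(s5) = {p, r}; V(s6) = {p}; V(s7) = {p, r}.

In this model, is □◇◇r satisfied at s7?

At s7: □◇◇r requires ◇◇r at every successor {s1, s6, s7}.
    At s1: ◇◇r requires ◇r at some successor in {s1, s5}.
      ◇r holds at s1, so ◇◇r is true at s1.
    At s6: ◇◇r requires ◇r at some successor in {s5, s6}.
      ◇r holds at s5, so ◇◇r is true at s6.
    At s7: ◇◇r requires ◇r at some successor in {s1, s6, s7}.
      ◇r holds at s1, so ◇◇r is true at s7.
So □◇◇r is true at s7.

Yes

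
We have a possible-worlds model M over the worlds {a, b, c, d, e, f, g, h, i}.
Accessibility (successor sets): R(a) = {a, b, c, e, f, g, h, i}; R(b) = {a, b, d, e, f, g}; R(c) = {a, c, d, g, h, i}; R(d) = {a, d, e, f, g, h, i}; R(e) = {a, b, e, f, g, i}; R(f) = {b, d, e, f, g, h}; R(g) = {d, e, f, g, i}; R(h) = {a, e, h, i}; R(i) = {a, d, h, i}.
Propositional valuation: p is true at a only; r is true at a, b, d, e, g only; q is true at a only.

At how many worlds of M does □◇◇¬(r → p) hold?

Let φ = □◇◇¬(r → p). Evaluate φ at each world:
  a (successors {a, b, c, e, f, g, h, i}): φ is true.
  b (successors {a, b, d, e, f, g}): φ is true.
  c (successors {a, c, d, g, h, i}): φ is true.
  d (successors {a, d, e, f, g, h, i}): φ is true.
  e (successors {a, b, e, f, g, i}): φ is true.
  f (successors {b, d, e, f, g, h}): φ is true.
  g (successors {d, e, f, g, i}): φ is true.
  h (successors {a, e, h, i}): φ is true.
  i (successors {a, d, h, i}): φ is true.
For instance, at c:
  At c: □◇◇¬(r → p) requires ◇◇¬(r → p) at every successor {a, c, d, g, h, i}.
    At a: ◇◇¬(r → p) is true.
    At c: ◇◇¬(r → p) is true.
    At d: ◇◇¬(r → p) is true.
    At g: ◇◇¬(r → p) is true.
    At h: ◇◇¬(r → p) is true.
    At i: ◇◇¬(r → p) is true.
  So □◇◇¬(r → p) is true at c.
Satisfying worlds: {a, b, c, d, e, f, g, h, i}

9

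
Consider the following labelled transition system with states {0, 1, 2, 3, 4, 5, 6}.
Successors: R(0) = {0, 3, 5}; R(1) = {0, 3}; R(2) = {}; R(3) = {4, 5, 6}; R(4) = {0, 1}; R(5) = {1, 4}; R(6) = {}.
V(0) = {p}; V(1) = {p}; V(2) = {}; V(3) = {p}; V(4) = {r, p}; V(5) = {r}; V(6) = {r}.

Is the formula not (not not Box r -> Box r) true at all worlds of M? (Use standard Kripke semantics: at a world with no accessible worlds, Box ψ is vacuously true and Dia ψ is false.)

Let φ = not (not not Box r -> Box r). Evaluate φ at each world:
  0 (successors {0, 3, 5}): φ is false.
  1 (successors {0, 3}): φ is false.
  2 (successors ∅): φ is false.
  3 (successors {4, 5, 6}): φ is false.
  4 (successors {0, 1}): φ is false.
  5 (successors {1, 4}): φ is false.
  6 (successors ∅): φ is false.
Detail at 0 (counterexample):
  At 0: not not Box r -> Box r is true, so not (not not Box r -> Box r) is false.
    At 0: not not Box r is false, Box r is false, so not not Box r -> Box r is true.
      At 0: not Box r is true, so not not Box r is false.
      At 0: Box r requires r at every successor {0, 3, 5}.
        r fails at 0, so Box r is false at 0.

No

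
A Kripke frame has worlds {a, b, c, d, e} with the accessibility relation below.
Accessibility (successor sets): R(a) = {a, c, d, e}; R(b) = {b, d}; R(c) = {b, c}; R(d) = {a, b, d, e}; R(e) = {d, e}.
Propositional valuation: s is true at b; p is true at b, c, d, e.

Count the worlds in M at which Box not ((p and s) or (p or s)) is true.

0

Let φ = Box not ((p and s) or (p or s)). Evaluate φ at each world:
  a (successors {a, c, d, e}): φ is false.
  b (successors {b, d}): φ is false.
  c (successors {b, c}): φ is false.
  d (successors {a, b, d, e}): φ is false.
  e (successors {d, e}): φ is false.
For instance, at e:
  At e: Box not ((p and s) or (p or s)) requires not ((p and s) or (p or s)) at every successor {d, e}.
    not ((p and s) or (p or s)) fails at d, so Box not ((p and s) or (p or s)) is false at e.
Satisfying worlds: none.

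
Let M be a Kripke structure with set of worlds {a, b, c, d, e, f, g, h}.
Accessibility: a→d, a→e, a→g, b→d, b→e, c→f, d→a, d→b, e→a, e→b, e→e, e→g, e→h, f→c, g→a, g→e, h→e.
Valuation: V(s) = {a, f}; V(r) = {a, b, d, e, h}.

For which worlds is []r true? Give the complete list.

b, d, g, h

Recall that []ψ holds at a world iff ψ holds at every accessible world, and <>ψ holds iff ψ holds at some accessible world.
Let φ = []r. Evaluate φ at each world:
  a (successors {d, e, g}): φ is false.
  b (successors {d, e}): φ is true.
  c (successors {f}): φ is false.
  d (successors {a, b}): φ is true.
  e (successors {a, b, e, g, h}): φ is false.
  f (successors {c}): φ is false.
  g (successors {a, e}): φ is true.
  h (successors {e}): φ is true.
For instance, at d:
  At d: []r requires r at every successor {a, b}.
    At a: r is true.
    At b: r is true.
  So []r is true at d.
Satisfying worlds: {b, d, g, h}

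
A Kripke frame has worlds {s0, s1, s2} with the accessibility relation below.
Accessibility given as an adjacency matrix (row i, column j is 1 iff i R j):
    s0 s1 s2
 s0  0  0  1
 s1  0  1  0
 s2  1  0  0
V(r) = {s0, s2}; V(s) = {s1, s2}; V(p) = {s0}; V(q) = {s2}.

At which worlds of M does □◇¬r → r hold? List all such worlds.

Recall that □ψ holds at a world iff ψ holds at every accessible world, and ◇ψ holds iff ψ holds at some accessible world.
Let φ = □◇¬r → r. Evaluate φ at each world:
  s0 (successors {s2}): φ is true.
  s1 (successors {s1}): φ is false.
  s2 (successors {s0}): φ is true.
For instance, at s2:
  At s2: □◇¬r is false, r is true, so □◇¬r → r is true.
    At s2: □◇¬r requires ◇¬r at every successor {s0}.
      ◇¬r fails at s0, so □◇¬r is false at s2.
Satisfying worlds: {s0, s2}

s0, s2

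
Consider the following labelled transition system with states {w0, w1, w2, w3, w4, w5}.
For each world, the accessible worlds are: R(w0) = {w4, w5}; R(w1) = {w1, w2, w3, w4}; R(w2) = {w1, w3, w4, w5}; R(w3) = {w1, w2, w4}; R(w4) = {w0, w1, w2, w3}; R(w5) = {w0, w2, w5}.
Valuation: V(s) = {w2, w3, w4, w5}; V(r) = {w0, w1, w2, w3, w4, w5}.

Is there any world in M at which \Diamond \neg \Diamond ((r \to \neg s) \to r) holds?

Recall that \Diamond ψ holds at a world iff ψ holds at some accessible world.
Let φ = \Diamond \neg \Diamond ((r \to \neg s) \to r). Evaluate φ at each world:
  w0 (successors {w4, w5}): φ is false.
  w1 (successors {w1, w2, w3, w4}): φ is false.
  w2 (successors {w1, w3, w4, w5}): φ is false.
  w3 (successors {w1, w2, w4}): φ is false.
  w4 (successors {w0, w1, w2, w3}): φ is false.
  w5 (successors {w0, w2, w5}): φ is false.
For instance, at w4:
  At w4: \Diamond \neg \Diamond ((r \to \neg s) \to r) requires \neg \Diamond ((r \to \neg s) \to r) at some successor in {w0, w1, w2, w3}.
    At w0: \neg \Diamond ((r \to \neg s) \to r) is false.
    At w1: \neg \Diamond ((r \to \neg s) \to r) is false.
    At w2: \neg \Diamond ((r \to \neg s) \to r) is false.
    At w3: \neg \Diamond ((r \to \neg s) \to r) is false.
  So \Diamond \neg \Diamond ((r \to \neg s) \to r) is false at w4.

No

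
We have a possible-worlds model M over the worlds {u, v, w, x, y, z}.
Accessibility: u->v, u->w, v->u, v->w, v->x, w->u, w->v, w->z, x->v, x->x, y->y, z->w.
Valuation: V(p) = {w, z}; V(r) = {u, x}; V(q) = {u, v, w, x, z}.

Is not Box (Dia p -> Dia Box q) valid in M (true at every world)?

No

Let φ = not Box (Dia p -> Dia Box q). Evaluate φ at each world:
  u (successors {v, w}): φ is false.
  v (successors {u, w, x}): φ is false.
  w (successors {u, v, z}): φ is false.
  x (successors {v, x}): φ is false.
  y (successors {y}): φ is false.
  z (successors {w}): φ is false.
Detail at u (counterexample):
  At u: Box (Dia p -> Dia Box q) is true, so not Box (Dia p -> Dia Box q) is false.
    At u: Box (Dia p -> Dia Box q) requires Dia p -> Dia Box q at every successor {v, w}.
      At v: Dia p -> Dia Box q is true.
      At w: Dia p -> Dia Box q is true.
    So Box (Dia p -> Dia Box q) is true at u.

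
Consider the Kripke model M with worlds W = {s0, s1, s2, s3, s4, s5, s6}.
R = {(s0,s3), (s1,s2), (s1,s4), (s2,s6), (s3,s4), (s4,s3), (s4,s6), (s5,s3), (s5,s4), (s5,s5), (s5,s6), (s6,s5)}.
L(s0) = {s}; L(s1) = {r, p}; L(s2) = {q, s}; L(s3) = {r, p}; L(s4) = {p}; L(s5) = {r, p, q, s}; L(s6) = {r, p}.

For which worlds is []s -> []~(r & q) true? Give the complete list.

s0, s1, s2, s3, s4, s5

Let φ = []s -> []~(r & q). Evaluate φ at each world:
  s0 (successors {s3}): φ is true.
  s1 (successors {s2, s4}): φ is true.
  s2 (successors {s6}): φ is true.
  s3 (successors {s4}): φ is true.
  s4 (successors {s3, s6}): φ is true.
  s5 (successors {s3, s4, s5, s6}): φ is true.
  s6 (successors {s5}): φ is false.
For instance, at s1:
  At s1: []s is false, []~(r & q) is true, so []s -> []~(r & q) is true.
    At s1: []s requires s at every successor {s2, s4}.
      s fails at s4, so []s is false at s1.
    At s1: []~(r & q) requires ~(r & q) at every successor {s2, s4}.
      At s2: ~(r & q) is true.
      At s4: ~(r & q) is true.
    So []~(r & q) is true at s1.
Satisfying worlds: {s0, s1, s2, s3, s4, s5}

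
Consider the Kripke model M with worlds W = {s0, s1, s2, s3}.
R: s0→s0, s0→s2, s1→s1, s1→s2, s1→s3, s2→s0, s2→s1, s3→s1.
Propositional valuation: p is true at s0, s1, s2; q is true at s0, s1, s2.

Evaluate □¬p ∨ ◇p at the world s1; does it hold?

At s1: □¬p is false, ◇p is true, so □¬p ∨ ◇p is true.
  At s1: □¬p requires ¬p at every successor {s1, s2, s3}.
    ¬p fails at s1, so □¬p is false at s1.
  At s1: ◇p requires p at some successor in {s1, s2, s3}.
    p holds at s1, so ◇p is true at s1.

Yes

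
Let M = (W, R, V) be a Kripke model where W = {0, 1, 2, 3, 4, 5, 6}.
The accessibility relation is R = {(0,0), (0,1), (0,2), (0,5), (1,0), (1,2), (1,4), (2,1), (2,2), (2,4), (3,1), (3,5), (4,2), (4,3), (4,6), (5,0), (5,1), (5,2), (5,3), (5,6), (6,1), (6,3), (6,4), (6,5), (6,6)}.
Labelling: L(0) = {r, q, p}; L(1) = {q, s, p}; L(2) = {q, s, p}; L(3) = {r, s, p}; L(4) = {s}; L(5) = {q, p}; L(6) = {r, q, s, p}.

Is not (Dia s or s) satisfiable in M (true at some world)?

No

Recall that Dia ψ holds at a world iff ψ holds at some accessible world.
Let φ = not (Dia s or s). Evaluate φ at each world:
  0 (successors {0, 1, 2, 5}): φ is false.
  1 (successors {0, 2, 4}): φ is false.
  2 (successors {1, 2, 4}): φ is false.
  3 (successors {1, 5}): φ is false.
  4 (successors {2, 3, 6}): φ is false.
  5 (successors {0, 1, 2, 3, 6}): φ is false.
  6 (successors {1, 3, 4, 5, 6}): φ is false.
For instance, at 2:
  At 2: Dia s or s is true, so not (Dia s or s) is false.
    At 2: Dia s is true, s is true, so Dia s or s is true.
      At 2: Dia s requires s at some successor in {1, 2, 4}.
        s holds at 1, so Dia s is true at 2.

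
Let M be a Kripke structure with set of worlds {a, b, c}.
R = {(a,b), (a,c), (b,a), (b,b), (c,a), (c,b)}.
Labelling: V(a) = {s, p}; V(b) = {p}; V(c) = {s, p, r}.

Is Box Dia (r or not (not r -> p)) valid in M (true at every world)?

No

Recall that Box ψ holds at a world iff ψ holds at every accessible world, and Dia ψ holds iff ψ holds at some accessible world.
Let φ = Box Dia (r or not (not r -> p)). Evaluate φ at each world:
  a (successors {b, c}): φ is false.
  b (successors {a, b}): φ is false.
  c (successors {a, b}): φ is false.
Detail at a (counterexample):
  At a: Box Dia (r or not (not r -> p)) requires Dia (r or not (not r -> p)) at every successor {b, c}.
    Dia (r or not (not r -> p)) fails at b, so Box Dia (r or not (not r -> p)) is false at a.
      At b: Dia (r or not (not r -> p)) requires r or not (not r -> p) at some successor in {a, b}.
        At a: r or not (not r -> p) is false.
        At b: r or not (not r -> p) is false.
      So Dia (r or not (not r -> p)) is false at b.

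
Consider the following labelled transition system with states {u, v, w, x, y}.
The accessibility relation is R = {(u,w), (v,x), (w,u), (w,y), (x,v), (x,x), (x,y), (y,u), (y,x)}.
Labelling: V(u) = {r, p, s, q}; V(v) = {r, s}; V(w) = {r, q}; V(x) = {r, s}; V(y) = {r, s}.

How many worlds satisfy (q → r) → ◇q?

3

Recall that ◇ψ holds at a world iff ψ holds at some accessible world.
Let φ = (q → r) → ◇q. Evaluate φ at each world:
  u (successors {w}): φ is true.
  v (successors {x}): φ is false.
  w (successors {u, y}): φ is true.
  x (successors {v, x, y}): φ is false.
  y (successors {u, x}): φ is true.
For instance, at y:
  At y: q → r is true, ◇q is true, so (q → r) → ◇q is true.
    At y: ◇q requires q at some successor in {u, x}.
      q holds at u, so ◇q is true at y.
Satisfying worlds: {u, w, y}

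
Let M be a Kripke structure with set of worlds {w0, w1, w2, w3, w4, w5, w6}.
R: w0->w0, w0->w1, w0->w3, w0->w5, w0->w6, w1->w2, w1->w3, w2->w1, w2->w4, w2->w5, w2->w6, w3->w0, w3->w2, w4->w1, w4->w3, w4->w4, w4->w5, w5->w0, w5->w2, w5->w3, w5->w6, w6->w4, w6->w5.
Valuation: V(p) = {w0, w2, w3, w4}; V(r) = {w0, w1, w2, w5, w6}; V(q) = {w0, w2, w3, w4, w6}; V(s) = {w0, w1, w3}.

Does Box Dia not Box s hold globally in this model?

Yes

Recall that Box ψ holds at a world iff ψ holds at every accessible world, and Dia ψ holds iff ψ holds at some accessible world.
Let φ = Box Dia not Box s. Evaluate φ at each world:
  w0 (successors {w0, w1, w3, w5, w6}): φ is true.
  w1 (successors {w2, w3}): φ is true.
  w2 (successors {w1, w4, w5, w6}): φ is true.
  w3 (successors {w0, w2}): φ is true.
  w4 (successors {w1, w3, w4, w5}): φ is true.
  w5 (successors {w0, w2, w3, w6}): φ is true.
  w6 (successors {w4, w5}): φ is true.
For instance, at w3:
  At w3: Box Dia not Box s requires Dia not Box s at every successor {w0, w2}.
      At w0: Dia not Box s requires not Box s at some successor in {w0, w1, w3, w5, w6}.
        not Box s holds at w0, so Dia not Box s is true at w0.
      At w2: Dia not Box s requires not Box s at some successor in {w1, w4, w5, w6}.
        not Box s holds at w1, so Dia not Box s is true at w2.
  So Box Dia not Box s is true at w3.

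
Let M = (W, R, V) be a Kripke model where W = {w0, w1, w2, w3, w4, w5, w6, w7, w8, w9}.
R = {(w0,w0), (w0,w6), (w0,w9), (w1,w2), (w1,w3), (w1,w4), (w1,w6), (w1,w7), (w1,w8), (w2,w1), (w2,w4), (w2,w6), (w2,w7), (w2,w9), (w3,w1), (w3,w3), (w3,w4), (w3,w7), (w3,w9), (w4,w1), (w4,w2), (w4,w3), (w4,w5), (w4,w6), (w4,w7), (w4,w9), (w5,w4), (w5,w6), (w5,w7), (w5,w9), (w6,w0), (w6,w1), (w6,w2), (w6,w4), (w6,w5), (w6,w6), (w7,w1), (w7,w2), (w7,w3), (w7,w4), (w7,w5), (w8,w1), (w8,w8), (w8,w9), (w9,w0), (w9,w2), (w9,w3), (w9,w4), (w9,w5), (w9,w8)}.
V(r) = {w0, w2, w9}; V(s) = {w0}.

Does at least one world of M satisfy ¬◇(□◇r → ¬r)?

Let φ = ¬◇(□◇r → ¬r). Evaluate φ at each world:
  w0 (successors {w0, w6, w9}): φ is false.
  w1 (successors {w2, w3, w4, w6, w7, w8}): φ is false.
  w2 (successors {w1, w4, w6, w7, w9}): φ is false.
  w3 (successors {w1, w3, w4, w7, w9}): φ is false.
  w4 (successors {w1, w2, w3, w5, w6, w7, w9}): φ is false.
  w5 (successors {w4, w6, w7, w9}): φ is false.
  w6 (successors {w0, w1, w2, w4, w5, w6}): φ is false.
  w7 (successors {w1, w2, w3, w4, w5}): φ is false.
  w8 (successors {w1, w8, w9}): φ is false.
  w9 (successors {w0, w2, w3, w4, w5, w8}): φ is false.
For instance, at w2:
  At w2: ◇(□◇r → ¬r) is true, so ¬◇(□◇r → ¬r) is false.
    At w2: ◇(□◇r → ¬r) requires □◇r → ¬r at some successor in {w1, w4, w6, w7, w9}.
      □◇r → ¬r holds at w1, so ◇(□◇r → ¬r) is true at w2.

No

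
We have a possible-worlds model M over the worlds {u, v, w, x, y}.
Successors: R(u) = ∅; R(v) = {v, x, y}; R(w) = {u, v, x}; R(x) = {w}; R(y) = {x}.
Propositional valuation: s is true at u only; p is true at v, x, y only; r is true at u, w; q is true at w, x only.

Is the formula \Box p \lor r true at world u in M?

Yes

At u: \Box p is true, r is true, so \Box p \lor r is true.
  At u: no accessible worlds, so \Box p holds vacuously.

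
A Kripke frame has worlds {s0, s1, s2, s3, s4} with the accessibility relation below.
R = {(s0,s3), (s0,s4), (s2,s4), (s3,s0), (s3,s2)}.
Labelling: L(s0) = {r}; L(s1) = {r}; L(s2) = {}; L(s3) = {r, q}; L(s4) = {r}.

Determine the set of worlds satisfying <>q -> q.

s1, s2, s3, s4

Let φ = <>q -> q. Evaluate φ at each world:
  s0 (successors {s3, s4}): φ is false.
  s1 (successors ∅): φ is true.
  s2 (successors {s4}): φ is true.
  s3 (successors {s0, s2}): φ is true.
  s4 (successors ∅): φ is true.
For instance, at s0:
  At s0: <>q is true, q is false, so <>q -> q is false.
    At s0: <>q requires q at some successor in {s3, s4}.
      q holds at s3, so <>q is true at s0.
Satisfying worlds: {s1, s2, s3, s4}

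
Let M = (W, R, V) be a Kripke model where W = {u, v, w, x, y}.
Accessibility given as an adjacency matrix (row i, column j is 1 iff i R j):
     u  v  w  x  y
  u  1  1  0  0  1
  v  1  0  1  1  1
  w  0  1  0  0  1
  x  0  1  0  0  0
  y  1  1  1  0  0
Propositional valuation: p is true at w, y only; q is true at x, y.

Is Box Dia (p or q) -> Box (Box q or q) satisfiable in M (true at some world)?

Let φ = Box Dia (p or q) -> Box (Box q or q). Evaluate φ at each world:
  u (successors {u, v, y}): φ is false.
  v (successors {u, w, x, y}): φ is true.
  w (successors {v, y}): φ is false.
  x (successors {v}): φ is false.
  y (successors {u, v, w}): φ is false.
Detail at v (witness):
  At v: Box Dia (p or q) is false, Box (Box q or q) is false, so Box Dia (p or q) -> Box (Box q or q) is true.
    At v: Box Dia (p or q) requires Dia (p or q) at every successor {u, w, x, y}.
      Dia (p or q) fails at x, so Box Dia (p or q) is false at v.
    At v: Box (Box q or q) requires Box q or q at every successor {u, w, x, y}.
      Box q or q fails at u, so Box (Box q or q) is false at v.

Yes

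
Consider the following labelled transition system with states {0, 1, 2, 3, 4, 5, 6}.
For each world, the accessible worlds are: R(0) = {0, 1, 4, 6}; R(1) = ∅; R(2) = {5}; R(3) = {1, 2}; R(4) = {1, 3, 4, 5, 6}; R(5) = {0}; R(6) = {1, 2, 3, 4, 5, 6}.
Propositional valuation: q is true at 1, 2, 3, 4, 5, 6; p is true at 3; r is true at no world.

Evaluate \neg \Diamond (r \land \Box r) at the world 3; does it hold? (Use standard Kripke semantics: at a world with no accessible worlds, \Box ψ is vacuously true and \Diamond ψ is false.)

Yes

At 3: \Diamond (r \land \Box r) is false, so \neg \Diamond (r \land \Box r) is true.
  At 3: \Diamond (r \land \Box r) requires r \land \Box r at some successor in {1, 2}.
    At 1: r \land \Box r is false.
    At 2: r \land \Box r is false.
  So \Diamond (r \land \Box r) is false at 3.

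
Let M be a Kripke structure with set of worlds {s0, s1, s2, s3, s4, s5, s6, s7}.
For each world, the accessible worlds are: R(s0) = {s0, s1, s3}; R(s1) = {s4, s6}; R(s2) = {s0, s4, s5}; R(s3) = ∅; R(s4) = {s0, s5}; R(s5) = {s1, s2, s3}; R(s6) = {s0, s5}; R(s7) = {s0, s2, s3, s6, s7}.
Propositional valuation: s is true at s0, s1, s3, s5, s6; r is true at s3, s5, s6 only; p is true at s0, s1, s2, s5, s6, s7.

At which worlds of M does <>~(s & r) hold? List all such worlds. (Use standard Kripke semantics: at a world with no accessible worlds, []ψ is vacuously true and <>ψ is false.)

Let φ = <>~(s & r). Evaluate φ at each world:
  s0 (successors {s0, s1, s3}): φ is true.
  s1 (successors {s4, s6}): φ is true.
  s2 (successors {s0, s4, s5}): φ is true.
  s3 (successors ∅): φ is false.
  s4 (successors {s0, s5}): φ is true.
  s5 (successors {s1, s2, s3}): φ is true.
  s6 (successors {s0, s5}): φ is true.
  s7 (successors {s0, s2, s3, s6, s7}): φ is true.
For instance, at s1:
  At s1: <>~(s & r) requires ~(s & r) at some successor in {s4, s6}.
    ~(s & r) holds at s4, so <>~(s & r) is true at s1.
Satisfying worlds: {s0, s1, s2, s4, s5, s6, s7}

s0, s1, s2, s4, s5, s6, s7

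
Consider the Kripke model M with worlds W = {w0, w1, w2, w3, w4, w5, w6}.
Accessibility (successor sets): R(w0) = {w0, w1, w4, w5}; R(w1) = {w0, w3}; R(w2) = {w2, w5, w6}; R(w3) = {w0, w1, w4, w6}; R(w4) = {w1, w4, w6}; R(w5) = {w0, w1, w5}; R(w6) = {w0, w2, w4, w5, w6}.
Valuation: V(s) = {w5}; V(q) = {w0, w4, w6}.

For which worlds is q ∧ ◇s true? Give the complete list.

w0, w6

Let φ = q ∧ ◇s. Evaluate φ at each world:
  w0 (successors {w0, w1, w4, w5}): φ is true.
  w1 (successors {w0, w3}): φ is false.
  w2 (successors {w2, w5, w6}): φ is false.
  w3 (successors {w0, w1, w4, w6}): φ is false.
  w4 (successors {w1, w4, w6}): φ is false.
  w5 (successors {w0, w1, w5}): φ is false.
  w6 (successors {w0, w2, w4, w5, w6}): φ is true.
For instance, at w1:
  At w1: q is false, ◇s is false, so q ∧ ◇s is false.
    At w1: ◇s requires s at some successor in {w0, w3}.
      At w0: s is false.
      At w3: s is false.
    So ◇s is false at w1.
Satisfying worlds: {w0, w6}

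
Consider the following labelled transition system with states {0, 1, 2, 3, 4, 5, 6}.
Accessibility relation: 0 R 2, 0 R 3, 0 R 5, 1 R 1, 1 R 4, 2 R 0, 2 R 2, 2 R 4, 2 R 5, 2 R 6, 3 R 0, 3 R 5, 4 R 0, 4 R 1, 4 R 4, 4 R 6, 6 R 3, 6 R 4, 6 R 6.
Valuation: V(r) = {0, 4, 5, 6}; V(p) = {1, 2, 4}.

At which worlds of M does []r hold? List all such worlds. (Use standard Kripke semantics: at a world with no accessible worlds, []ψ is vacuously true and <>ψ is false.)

3, 5

Let φ = []r. Evaluate φ at each world:
  0 (successors {2, 3, 5}): φ is false.
  1 (successors {1, 4}): φ is false.
  2 (successors {0, 2, 4, 5, 6}): φ is false.
  3 (successors {0, 5}): φ is true.
  4 (successors {0, 1, 4, 6}): φ is false.
  5 (successors ∅): φ is true.
  6 (successors {3, 4, 6}): φ is false.
For instance, at 3:
  At 3: []r requires r at every successor {0, 5}.
    At 0: r is true.
    At 5: r is true.
  So []r is true at 3.
Satisfying worlds: {3, 5}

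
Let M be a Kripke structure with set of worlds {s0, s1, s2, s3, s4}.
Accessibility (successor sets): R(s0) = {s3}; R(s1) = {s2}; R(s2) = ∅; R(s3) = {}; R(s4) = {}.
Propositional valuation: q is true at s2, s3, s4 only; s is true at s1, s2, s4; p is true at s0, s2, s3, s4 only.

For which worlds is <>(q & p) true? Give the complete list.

Recall that <>ψ holds at a world iff ψ holds at some accessible world.
Let φ = <>(q & p). Evaluate φ at each world:
  s0 (successors {s3}): φ is true.
  s1 (successors {s2}): φ is true.
  s2 (successors ∅): φ is false.
  s3 (successors ∅): φ is false.
  s4 (successors ∅): φ is false.
For instance, at s1:
  At s1: <>(q & p) requires q & p at some successor in {s2}.
    q & p holds at s2, so <>(q & p) is true at s1.
Satisfying worlds: {s0, s1}

s0, s1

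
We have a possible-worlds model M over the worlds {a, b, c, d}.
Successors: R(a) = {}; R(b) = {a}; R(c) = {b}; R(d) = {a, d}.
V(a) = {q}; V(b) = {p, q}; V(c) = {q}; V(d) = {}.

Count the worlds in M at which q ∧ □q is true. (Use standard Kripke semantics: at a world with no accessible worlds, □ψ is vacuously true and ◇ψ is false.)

3

Let φ = q ∧ □q. Evaluate φ at each world:
  a (successors ∅): φ is true.
  b (successors {a}): φ is true.
  c (successors {b}): φ is true.
  d (successors {a, d}): φ is false.
For instance, at d:
  At d: q is false, □q is false, so q ∧ □q is false.
    At d: □q requires q at every successor {a, d}.
      q fails at d, so □q is false at d.
Satisfying worlds: {a, b, c}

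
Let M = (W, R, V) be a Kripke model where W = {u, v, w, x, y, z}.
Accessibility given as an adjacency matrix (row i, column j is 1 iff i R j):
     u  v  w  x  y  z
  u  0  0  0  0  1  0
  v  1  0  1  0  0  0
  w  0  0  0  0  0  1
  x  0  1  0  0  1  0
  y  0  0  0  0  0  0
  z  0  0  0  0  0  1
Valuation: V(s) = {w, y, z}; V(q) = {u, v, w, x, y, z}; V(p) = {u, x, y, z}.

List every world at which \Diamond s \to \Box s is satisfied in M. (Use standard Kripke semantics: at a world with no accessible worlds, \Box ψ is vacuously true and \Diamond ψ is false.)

Let φ = \Diamond s \to \Box s. Evaluate φ at each world:
  u (successors {y}): φ is true.
  v (successors {u, w}): φ is false.
  w (successors {z}): φ is true.
  x (successors {v, y}): φ is false.
  y (successors ∅): φ is true.
  z (successors {z}): φ is true.
For instance, at z:
  At z: \Diamond s is true, \Box s is true, so \Diamond s \to \Box s is true.
    At z: \Diamond s requires s at some successor in {z}.
      s holds at z, so \Diamond s is true at z.
    At z: \Box s requires s at every successor {z}.
      At z: s is true.
    So \Box s is true at z.
Satisfying worlds: {u, w, y, z}

u, w, y, z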